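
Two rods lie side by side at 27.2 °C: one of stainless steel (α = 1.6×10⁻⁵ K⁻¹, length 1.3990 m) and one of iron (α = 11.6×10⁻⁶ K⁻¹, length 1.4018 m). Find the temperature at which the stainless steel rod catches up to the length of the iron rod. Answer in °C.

Equal length when α₁L₁ΔT − α₂L₂ΔT = L₂ − L₁ = 2.80×10⁻³ m
α₁L₁ = 2.2384×10⁻⁵, α₂L₂ = 1.626088×10⁻⁵ → Δ(αL) = 6.12312×10⁻⁶ m/K
ΔT = 2.80×10⁻³ / 6.12312×10⁻⁶ = 457.283 K, so T = 27.2 + 457.283 = 484.483 °C

T = 484.5 °C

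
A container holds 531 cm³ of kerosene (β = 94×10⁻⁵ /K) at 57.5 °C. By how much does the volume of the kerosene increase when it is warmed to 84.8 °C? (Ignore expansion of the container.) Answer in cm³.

ΔV = 13.6 cm³

|ΔT| = |84.8 − 57.5| = 27.3 K
ΔV = βV₀ΔT = (94×10⁻⁵)(531)(27.3) = 13.6 cm³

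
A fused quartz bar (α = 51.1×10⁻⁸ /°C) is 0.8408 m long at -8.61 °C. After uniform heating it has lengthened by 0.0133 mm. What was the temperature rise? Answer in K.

ΔT = 31.0 K

ΔL = αL₀ΔT ⇒ ΔT = ΔL / (αL₀)
ΔT = 0.0133×10⁻³ m / (51.1×10⁻⁸ × 0.8408 m) = 30.956 K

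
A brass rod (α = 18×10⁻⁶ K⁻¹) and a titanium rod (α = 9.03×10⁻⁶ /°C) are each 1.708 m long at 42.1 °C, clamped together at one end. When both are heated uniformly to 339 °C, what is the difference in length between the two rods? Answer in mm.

4.55 mm

ΔT = 296.9 K
brass: ΔL = 18×10⁻⁶ × 1.708 m × 296.9 = 9.1279×10⁻³ m = 9.1279 mm
titanium: ΔL = 9.03×10⁻⁶ × 1.708 m × 296.9 = 4.5792×10⁻³ m = 4.5792 mm
difference = 9.1279 − 4.5792 = 4.5487 mm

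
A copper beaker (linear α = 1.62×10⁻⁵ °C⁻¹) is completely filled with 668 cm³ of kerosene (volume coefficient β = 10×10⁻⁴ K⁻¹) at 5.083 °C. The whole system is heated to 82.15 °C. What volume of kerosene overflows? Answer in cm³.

The beaker also expands: β_container ≈ 3α = 4.86×10⁻⁵ /K
Net overflow = V₀(β_liq − 3α_cont)ΔT
β − 3α = 1.00×10⁻³ − 4.86×10⁻⁵ = 9.514×10⁻⁴ /K; ΔT = 77.067 K
ΔV = 668 × 9.514×10⁻⁴ × 77.067 = 49.0 cm³

49.0 cm³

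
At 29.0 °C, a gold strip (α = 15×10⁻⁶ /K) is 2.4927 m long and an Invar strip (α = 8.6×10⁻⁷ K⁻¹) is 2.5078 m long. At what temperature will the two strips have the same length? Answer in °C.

T = 457.6 °C

L₁(1 + α₁ΔT) = L₂(1 + α₂ΔT) ⇒ ΔT = (L₂ − L₁)/(α₁L₁ − α₂L₂)
L₂ − L₁ = 2.5078 − 2.4927 = 1.51×10⁻² m
α₁L₁ − α₂L₂ = 15×10⁻⁶×2.4927 − 8.6×10⁻⁷×2.5078 = 3.5233792×10⁻⁵ m/K
ΔT = 1.51×10⁻² / 3.5233792×10⁻⁵ = 428.566 K
T = 29.0 + 428.566 = 457.566 °C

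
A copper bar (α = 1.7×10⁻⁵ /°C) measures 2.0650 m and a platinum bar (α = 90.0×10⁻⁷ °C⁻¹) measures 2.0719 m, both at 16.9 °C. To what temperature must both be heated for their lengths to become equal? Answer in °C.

L₁(1 + α₁ΔT) = L₂(1 + α₂ΔT) ⇒ ΔT = (L₂ − L₁)/(α₁L₁ − α₂L₂)
L₂ − L₁ = 2.0719 − 2.0650 = 6.90×10⁻³ m
α₁L₁ − α₂L₂ = 1.7×10⁻⁵×2.0650 − 90.0×10⁻⁷×2.0719 = 1.64579×10⁻⁵ m/K
ΔT = 6.90×10⁻³ / 1.64579×10⁻⁵ = 419.252 K
T = 16.9 + 419.252 = 436.152 °C

T = 436.2 °C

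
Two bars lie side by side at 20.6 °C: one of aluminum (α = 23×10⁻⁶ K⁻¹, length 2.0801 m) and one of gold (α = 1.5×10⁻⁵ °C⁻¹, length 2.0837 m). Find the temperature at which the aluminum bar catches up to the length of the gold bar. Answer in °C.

T = 237.6 °C

Equal length when α₁L₁ΔT − α₂L₂ΔT = L₂ − L₁ = 3.60×10⁻³ m
α₁L₁ = 4.78423×10⁻⁵, α₂L₂ = 3.12555×10⁻⁵ → Δ(αL) = 1.65868×10⁻⁵ m/K
ΔT = 3.60×10⁻³ / 1.65868×10⁻⁵ = 217.040 K, so T = 20.6 + 217.040 = 237.640 °C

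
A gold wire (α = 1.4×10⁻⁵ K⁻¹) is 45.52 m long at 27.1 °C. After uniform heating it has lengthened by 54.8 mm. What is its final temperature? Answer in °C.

ΔL = αL₀ΔT ⇒ ΔT = ΔL / (αL₀)
ΔT = 54.8×10⁻³ m / (1.4×10⁻⁵ × 45.52 m) = 85.99 K
T = 27.1 + 85.99 = 113.09 °C

T = 113 °C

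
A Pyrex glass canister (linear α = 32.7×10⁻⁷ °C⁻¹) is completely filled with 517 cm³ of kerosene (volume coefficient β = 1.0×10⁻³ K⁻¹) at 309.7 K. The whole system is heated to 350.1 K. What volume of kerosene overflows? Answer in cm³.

20.7 cm³

The canister also expands: β_container ≈ 3α = 9.81×10⁻⁶ /K
Net overflow = V₀(β_liq − 3α_cont)ΔT
β − 3α = 1.00×10⁻³ − 9.81×10⁻⁶ = 9.9019×10⁻⁴ /K; ΔT = 40.4 K
ΔV = 517 × 9.9019×10⁻⁴ × 40.4 = 20.7 cm³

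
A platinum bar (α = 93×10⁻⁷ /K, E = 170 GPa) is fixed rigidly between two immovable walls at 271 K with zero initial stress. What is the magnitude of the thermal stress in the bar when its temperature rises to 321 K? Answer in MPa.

Fully constrained: the free strain ε = αΔT is blocked, so σ = Eε = EαΔT.
|ΔT| = 50 K
σ = 170×10⁹ × 93×10⁻⁷ × 50 = 7.90×10⁷ Pa

σ = 79.0 MPa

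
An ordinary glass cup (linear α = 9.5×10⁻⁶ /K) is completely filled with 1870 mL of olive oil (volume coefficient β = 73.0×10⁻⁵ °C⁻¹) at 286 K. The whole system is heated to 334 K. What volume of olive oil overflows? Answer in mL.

The cup also expands: β_container ≈ 3α = 2.85×10⁻⁵ /K
Net overflow = V₀(β_liq − 3α_cont)ΔT
β − 3α = 7.30×10⁻⁴ − 2.85×10⁻⁵ = 7.015×10⁻⁴ /K; ΔT = 48 K
ΔV = 1870 × 7.015×10⁻⁴ × 48 = 63.0 mL

63.0 mL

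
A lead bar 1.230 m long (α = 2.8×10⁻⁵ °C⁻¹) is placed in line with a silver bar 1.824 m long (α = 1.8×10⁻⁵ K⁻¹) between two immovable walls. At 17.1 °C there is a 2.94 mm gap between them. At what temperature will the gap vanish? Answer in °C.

α₁L₁ = 3.444×10⁻⁵ m/K, α₂L₂ = 3.2832×10⁻⁵ m/K → total 6.7272×10⁻⁵ m/K
ΔT = g/(α₁L₁+α₂L₂) = 2.94×10⁻³ / 6.7272×10⁻⁵ = 43.703 K
T = 17.1 + 43.703 = 60.803 °C

T = 60.8 °C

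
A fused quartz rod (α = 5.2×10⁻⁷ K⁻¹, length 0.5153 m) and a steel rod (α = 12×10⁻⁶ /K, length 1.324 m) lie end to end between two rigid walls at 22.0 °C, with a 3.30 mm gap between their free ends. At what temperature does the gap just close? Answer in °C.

T = 226 °C

Gap closes when ΔL₁ + ΔL₂ = 3.30 mm = 3.30×10⁻³ m
(α₁L₁ + α₂L₂)ΔT = g
α₁L₁ + α₂L₂ = 5.2×10⁻⁷×0.5153 + 12×10⁻⁶×1.324 = 1.6155956×10⁻⁵ m/K
ΔT = 3.30×10⁻³ / 1.6155956×10⁻⁵ = 204.26 K
T = 22.0 + 204.26 = 226.26 °C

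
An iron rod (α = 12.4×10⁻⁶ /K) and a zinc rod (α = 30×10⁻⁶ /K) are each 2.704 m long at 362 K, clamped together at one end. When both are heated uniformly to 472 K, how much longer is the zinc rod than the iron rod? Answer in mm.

5.23 mm

ΔT = 110 K
iron: ΔL = 12.4×10⁻⁶ × 2.704 m × 110 = 3.6883×10⁻³ m = 3.6883 mm
zinc: ΔL = 30×10⁻⁶ × 2.704 m × 110 = 8.9232×10⁻³ m = 8.9232 mm
difference = 8.9232 − 3.6883 = 5.2349 mm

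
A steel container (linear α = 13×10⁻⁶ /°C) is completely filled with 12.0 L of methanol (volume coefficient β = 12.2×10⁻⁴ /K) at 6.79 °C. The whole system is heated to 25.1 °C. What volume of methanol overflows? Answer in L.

The container also expands: β_container ≈ 3α = 3.9×10⁻⁵ /K
Net overflow = V₀(β_liq − 3α_cont)ΔT
β − 3α = 1.22×10⁻³ − 3.9×10⁻⁵ = 1.181×10⁻³ /K; ΔT = 18.31 K
ΔV = 12.0 × 1.181×10⁻³ × 18.31 = 0.259 L

0.259 L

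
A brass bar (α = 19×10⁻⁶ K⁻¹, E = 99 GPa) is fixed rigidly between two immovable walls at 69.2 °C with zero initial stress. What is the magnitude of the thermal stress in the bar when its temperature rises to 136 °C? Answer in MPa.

σ = 126 MPa

Fully constrained: the free strain ε = αΔT is blocked, so σ = Eε = EαΔT.
|ΔT| = 66.8 K
σ = 99.0×10⁹ × 19×10⁻⁶ × 66.8 = 1.26×10⁸ Pa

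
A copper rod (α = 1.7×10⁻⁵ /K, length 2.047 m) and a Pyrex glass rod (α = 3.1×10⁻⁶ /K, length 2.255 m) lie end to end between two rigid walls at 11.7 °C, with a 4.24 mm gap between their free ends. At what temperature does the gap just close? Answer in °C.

Gap closes when ΔL₁ + ΔL₂ = 4.24 mm = 4.24×10⁻³ m
(α₁L₁ + α₂L₂)ΔT = g
α₁L₁ + α₂L₂ = 1.7×10⁻⁵×2.047 + 3.1×10⁻⁶×2.255 = 4.17895×10⁻⁵ m/K
ΔT = 4.24×10⁻³ / 4.17895×10⁻⁵ = 101.46 K
T = 11.7 + 101.46 = 113.16 °C

T = 113 °C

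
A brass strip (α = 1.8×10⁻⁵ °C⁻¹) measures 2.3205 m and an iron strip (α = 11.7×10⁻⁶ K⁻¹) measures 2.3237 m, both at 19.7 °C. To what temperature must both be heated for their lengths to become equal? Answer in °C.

Equal length when α₁L₁ΔT − α₂L₂ΔT = L₂ − L₁ = 3.20×10⁻³ m
α₁L₁ = 4.1769×10⁻⁵, α₂L₂ = 2.718729×10⁻⁵ → Δ(αL) = 1.458171×10⁻⁵ m/K
ΔT = 3.20×10⁻³ / 1.458171×10⁻⁵ = 219.453 K, so T = 19.7 + 219.453 = 239.153 °C

T = 239.2 °C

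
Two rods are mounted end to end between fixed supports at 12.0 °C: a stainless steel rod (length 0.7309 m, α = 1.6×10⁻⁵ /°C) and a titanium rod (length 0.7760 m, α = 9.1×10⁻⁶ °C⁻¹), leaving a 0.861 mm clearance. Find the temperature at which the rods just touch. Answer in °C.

α₁L₁ = 1.16944×10⁻⁵ m/K, α₂L₂ = 7.0616×10⁻⁶ m/K → total 1.8756×10⁻⁵ m/K
ΔT = g/(α₁L₁+α₂L₂) = 8.61×10⁻⁴ / 1.8756×10⁻⁵ = 45.905 K
T = 12.0 + 45.905 = 57.905 °C

T = 57.9 °C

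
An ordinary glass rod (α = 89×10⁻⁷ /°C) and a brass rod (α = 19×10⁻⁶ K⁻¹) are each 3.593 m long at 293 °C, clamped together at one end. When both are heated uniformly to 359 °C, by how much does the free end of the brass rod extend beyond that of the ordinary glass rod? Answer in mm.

ΔT = 66 K
ordinary glass: ΔL = 89×10⁻⁷ × 3.593 m × 66 = 2.1105×10⁻³ m = 2.1105 mm
brass: ΔL = 19×10⁻⁶ × 3.593 m × 66 = 4.5056×10⁻³ m = 4.5056 mm
difference = 4.5056 − 2.1105 = 2.3951 mm

2.40 mm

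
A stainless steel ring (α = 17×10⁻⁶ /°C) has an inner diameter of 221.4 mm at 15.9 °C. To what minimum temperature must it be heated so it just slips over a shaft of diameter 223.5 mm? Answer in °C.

T = 574 °C

Required Δd = 223.5 − 221.4 = 2.1 mm
Δd = αd₀ΔT ⇒ ΔT = Δd/(αd₀) = 2.1 / (17×10⁻⁶ × 221.4) = 557.95 K
T_min = 15.9 + 557.95 = 573.85 °C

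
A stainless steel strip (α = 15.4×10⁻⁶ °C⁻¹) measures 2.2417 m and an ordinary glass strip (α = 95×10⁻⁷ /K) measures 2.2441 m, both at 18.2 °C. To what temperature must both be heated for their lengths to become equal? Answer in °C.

T = 200.0 °C

Equal length when α₁L₁ΔT − α₂L₂ΔT = L₂ − L₁ = 2.40×10⁻³ m
α₁L₁ = 3.452218×10⁻⁵, α₂L₂ = 2.131895×10⁻⁵ → Δ(αL) = 1.320323×10⁻⁵ m/K
ΔT = 2.40×10⁻³ / 1.320323×10⁻⁵ = 181.774 K, so T = 18.2 + 181.774 = 199.974 °C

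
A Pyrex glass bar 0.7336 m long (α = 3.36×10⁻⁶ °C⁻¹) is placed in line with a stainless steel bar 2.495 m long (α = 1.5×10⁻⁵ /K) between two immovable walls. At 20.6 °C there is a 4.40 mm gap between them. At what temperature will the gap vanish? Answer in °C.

α₁L₁ = 2.464896×10⁻⁶ m/K, α₂L₂ = 3.7425×10⁻⁵ m/K → total 3.9889896×10⁻⁵ m/K
ΔT = g/(α₁L₁+α₂L₂) = 4.40×10⁻³ / 3.9889896×10⁻⁵ = 110.30 K
T = 20.6 + 110.30 = 130.90 °C

T = 131 °C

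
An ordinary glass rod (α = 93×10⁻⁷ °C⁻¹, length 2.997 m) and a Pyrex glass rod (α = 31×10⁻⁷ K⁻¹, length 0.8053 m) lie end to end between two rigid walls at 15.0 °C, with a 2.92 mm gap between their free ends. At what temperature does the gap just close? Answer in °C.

α₁L₁ = 2.78721×10⁻⁵ m/K, α₂L₂ = 2.49643×10⁻⁶ m/K → total 3.036853×10⁻⁵ m/K
ΔT = g/(α₁L₁+α₂L₂) = 2.92×10⁻³ / 3.036853×10⁻⁵ = 96.15 K
T = 15.0 + 96.15 = 111.15 °C

T = 111 °C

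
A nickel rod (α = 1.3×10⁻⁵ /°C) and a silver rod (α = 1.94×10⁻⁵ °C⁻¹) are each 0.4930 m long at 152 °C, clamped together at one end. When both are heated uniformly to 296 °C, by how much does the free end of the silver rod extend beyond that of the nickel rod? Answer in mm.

0.454 mm

ΔT = 144 K
nickel: ΔL = 1.3×10⁻⁵ × 0.4930 m × 144 = 9.2290×10⁻⁴ m = 0.92290 mm
silver: ΔL = 1.94×10⁻⁵ × 0.4930 m × 144 = 1.3772×10⁻³ m = 1.3772 mm
difference = 1.3772 − 0.92290 = 0.4543 mm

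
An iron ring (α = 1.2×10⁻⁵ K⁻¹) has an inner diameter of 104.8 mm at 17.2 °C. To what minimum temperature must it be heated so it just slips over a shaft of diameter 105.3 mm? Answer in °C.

T = 415 °C

Required Δd = 105.3 − 104.8 = 0.5 mm
Δd = αd₀ΔT ⇒ ΔT = Δd/(αd₀) = 0.5 / (1.2×10⁻⁵ × 104.8) = 397.58 K
T_min = 17.2 + 397.58 = 414.78 °C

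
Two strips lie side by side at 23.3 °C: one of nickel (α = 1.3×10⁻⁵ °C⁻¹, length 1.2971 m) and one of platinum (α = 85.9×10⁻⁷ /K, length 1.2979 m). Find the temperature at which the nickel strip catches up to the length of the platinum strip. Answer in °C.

T = 163.3 °C

Equal length when α₁L₁ΔT − α₂L₂ΔT = L₂ − L₁ = 8.00×10⁻⁴ m
α₁L₁ = 1.68623×10⁻⁵, α₂L₂ = 1.1148961×10⁻⁵ → Δ(αL) = 5.713339×10⁻⁶ m/K
ΔT = 8.00×10⁻⁴ / 5.713339×10⁻⁶ = 140.023 K, so T = 23.3 + 140.023 = 163.323 °C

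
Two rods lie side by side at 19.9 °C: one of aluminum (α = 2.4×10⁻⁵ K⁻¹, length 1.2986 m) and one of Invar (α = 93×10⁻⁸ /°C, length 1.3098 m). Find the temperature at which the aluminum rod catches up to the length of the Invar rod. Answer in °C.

T = 393.9 °C

Equal length when α₁L₁ΔT − α₂L₂ΔT = L₂ − L₁ = 1.12×10⁻² m
α₁L₁ = 3.11664×10⁻⁵, α₂L₂ = 1.218114×10⁻⁶ → Δ(αL) = 2.9948286×10⁻⁵ m/K
ΔT = 1.12×10⁻² / 2.9948286×10⁻⁵ = 373.978 K, so T = 19.9 + 373.978 = 393.878 °C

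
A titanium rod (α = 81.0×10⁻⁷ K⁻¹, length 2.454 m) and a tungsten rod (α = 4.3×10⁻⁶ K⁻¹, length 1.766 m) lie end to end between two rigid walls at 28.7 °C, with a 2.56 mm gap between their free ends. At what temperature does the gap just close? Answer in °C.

Gap closes when ΔL₁ + ΔL₂ = 2.56 mm = 2.56×10⁻³ m
(α₁L₁ + α₂L₂)ΔT = g
α₁L₁ + α₂L₂ = 81.0×10⁻⁷×2.454 + 4.3×10⁻⁶×1.766 = 2.74712×10⁻⁵ m/K
ΔT = 2.56×10⁻³ / 2.74712×10⁻⁵ = 93.19 K
T = 28.7 + 93.19 = 121.89 °C

T = 122 °C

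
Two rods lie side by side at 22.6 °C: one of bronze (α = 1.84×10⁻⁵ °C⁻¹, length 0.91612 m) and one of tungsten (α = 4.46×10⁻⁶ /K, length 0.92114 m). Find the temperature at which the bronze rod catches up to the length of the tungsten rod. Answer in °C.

Equal length when α₁L₁ΔT − α₂L₂ΔT = L₂ − L₁ = 5.02×10⁻³ m
α₁L₁ = 1.6856608×10⁻⁵, α₂L₂ = 4.1082844×10⁻⁶ → Δ(αL) = 1.27483236×10⁻⁵ m/K
ΔT = 5.02×10⁻³ / 1.27483236×10⁻⁵ = 393.777 K, so T = 22.6 + 393.777 = 416.377 °C

T = 416.4 °C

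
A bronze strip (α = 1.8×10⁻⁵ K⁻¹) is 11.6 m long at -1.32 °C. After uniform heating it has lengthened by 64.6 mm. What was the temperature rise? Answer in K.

ΔL = αL₀ΔT ⇒ ΔT = ΔL / (αL₀)
ΔT = 64.6×10⁻³ m / (1.8×10⁻⁵ × 11.6 m) = 309.39 K

ΔT = 309 K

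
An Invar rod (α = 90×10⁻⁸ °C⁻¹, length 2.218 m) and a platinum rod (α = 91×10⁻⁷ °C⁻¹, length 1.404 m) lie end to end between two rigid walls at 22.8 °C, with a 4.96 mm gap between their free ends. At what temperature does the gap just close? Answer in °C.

Gap closes when ΔL₁ + ΔL₂ = 4.96 mm = 4.96×10⁻³ m
(α₁L₁ + α₂L₂)ΔT = g
α₁L₁ + α₂L₂ = 90×10⁻⁸×2.218 + 91×10⁻⁷×1.404 = 1.47726×10⁻⁵ m/K
ΔT = 4.96×10⁻³ / 1.47726×10⁻⁵ = 335.76 K
T = 22.8 + 335.76 = 358.56 °C

T = 359 °C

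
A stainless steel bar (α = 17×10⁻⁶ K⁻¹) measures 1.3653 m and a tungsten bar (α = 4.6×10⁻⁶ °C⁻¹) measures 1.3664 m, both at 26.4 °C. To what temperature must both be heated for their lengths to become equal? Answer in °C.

Equal length when α₁L₁ΔT − α₂L₂ΔT = L₂ − L₁ = 1.10×10⁻³ m
α₁L₁ = 2.32101×10⁻⁵, α₂L₂ = 6.28544×10⁻⁶ → Δ(αL) = 1.692466×10⁻⁵ m/K
ΔT = 1.10×10⁻³ / 1.692466×10⁻⁵ = 64.9939 K, so T = 26.4 + 64.9939 = 91.3939 °C

T = 91.39 °C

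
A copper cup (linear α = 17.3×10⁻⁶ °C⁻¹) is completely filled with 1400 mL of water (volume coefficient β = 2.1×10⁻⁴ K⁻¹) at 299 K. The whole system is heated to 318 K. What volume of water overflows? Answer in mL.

The cup also expands: β_container ≈ 3α = 5.19×10⁻⁵ /K
Net overflow = V₀(β_liq − 3α_cont)ΔT
β − 3α = 2.10×10⁻⁴ − 5.19×10⁻⁵ = 1.581×10⁻⁴ /K; ΔT = 19 K
ΔV = 1400 × 1.581×10⁻⁴ × 19 = 4.21 mL

4.21 mL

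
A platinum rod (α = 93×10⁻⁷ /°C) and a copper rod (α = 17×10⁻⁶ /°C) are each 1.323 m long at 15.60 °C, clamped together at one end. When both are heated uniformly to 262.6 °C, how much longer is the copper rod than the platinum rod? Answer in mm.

ΔT = 247.00 K
platinum: ΔL = 93×10⁻⁷ × 1.323 m × 247.00 = 3.0391×10⁻³ m = 3.0391 mm
copper: ΔL = 17×10⁻⁶ × 1.323 m × 247.00 = 5.5553×10⁻³ m = 5.5553 mm
difference = 5.5553 − 3.0391 = 2.5162 mm

2.52 mm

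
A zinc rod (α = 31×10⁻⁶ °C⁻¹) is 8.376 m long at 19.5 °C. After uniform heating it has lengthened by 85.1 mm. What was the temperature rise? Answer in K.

ΔT = 328 K

ΔL = αL₀ΔT ⇒ ΔT = ΔL / (αL₀)
ΔT = 85.1×10⁻³ m / (31×10⁻⁶ × 8.376 m) = 327.74 K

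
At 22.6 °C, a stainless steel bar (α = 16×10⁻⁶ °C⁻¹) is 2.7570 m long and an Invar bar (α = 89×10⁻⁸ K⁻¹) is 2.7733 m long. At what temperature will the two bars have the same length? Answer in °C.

Equal length when α₁L₁ΔT − α₂L₂ΔT = L₂ − L₁ = 1.63×10⁻² m
α₁L₁ = 4.4112×10⁻⁵, α₂L₂ = 2.468237×10⁻⁶ → Δ(αL) = 4.1643763×10⁻⁵ m/K
ΔT = 1.63×10⁻² / 4.1643763×10⁻⁵ = 391.415 K, so T = 22.6 + 391.415 = 414.015 °C

T = 414.0 °C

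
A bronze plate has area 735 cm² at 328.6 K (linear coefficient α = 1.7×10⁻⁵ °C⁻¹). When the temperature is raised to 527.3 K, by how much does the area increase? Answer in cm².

Area coefficient ≈ 2α; |ΔT| = 198.7 K
ΔA = 2αA₀ΔT = 2(1.7×10⁻⁵)(735)(198.7) = 4.97 cm²

ΔA = 4.97 cm²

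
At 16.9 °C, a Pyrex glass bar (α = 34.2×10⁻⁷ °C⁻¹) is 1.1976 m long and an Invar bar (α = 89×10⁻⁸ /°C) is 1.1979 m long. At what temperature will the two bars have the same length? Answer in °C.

T = 115.9 °C

Equal length when α₁L₁ΔT − α₂L₂ΔT = L₂ − L₁ = 3.00×10⁻⁴ m
α₁L₁ = 4.095792×10⁻⁶, α₂L₂ = 1.066131×10⁻⁶ → Δ(αL) = 3.029661×10⁻⁶ m/K
ΔT = 3.00×10⁻⁴ / 3.029661×10⁻⁶ = 99.021 K, so T = 16.9 + 99.021 = 115.921 °C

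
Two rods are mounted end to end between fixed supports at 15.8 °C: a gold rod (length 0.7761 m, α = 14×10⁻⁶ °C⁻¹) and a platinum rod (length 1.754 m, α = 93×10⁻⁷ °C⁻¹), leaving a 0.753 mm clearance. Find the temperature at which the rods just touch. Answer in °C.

Gap closes when ΔL₁ + ΔL₂ = 0.753 mm = 7.53×10⁻⁴ m
(α₁L₁ + α₂L₂)ΔT = g
α₁L₁ + α₂L₂ = 14×10⁻⁶×0.7761 + 93×10⁻⁷×1.754 = 2.71776×10⁻⁵ m/K
ΔT = 7.53×10⁻⁴ / 2.71776×10⁻⁵ = 27.707 K
T = 15.8 + 27.707 = 43.507 °C

T = 43.5 °C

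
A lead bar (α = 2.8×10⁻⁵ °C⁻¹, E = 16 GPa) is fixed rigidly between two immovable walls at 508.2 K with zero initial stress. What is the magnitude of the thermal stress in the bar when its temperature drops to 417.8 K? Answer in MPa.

Fully constrained: the free strain ε = αΔT is blocked, so σ = Eε = EαΔT.
|ΔT| = 90.4 K
σ = 16.0×10⁹ × 2.8×10⁻⁵ × 90.4 = 4.05×10⁷ Pa

σ = 40.5 MPa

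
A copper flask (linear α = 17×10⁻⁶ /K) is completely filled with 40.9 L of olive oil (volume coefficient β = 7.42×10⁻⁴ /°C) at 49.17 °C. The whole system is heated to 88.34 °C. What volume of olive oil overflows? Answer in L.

The flask also expands: β_container ≈ 3α = 5.1×10⁻⁵ /K
Net overflow = V₀(β_liq − 3α_cont)ΔT
β − 3α = 7.42×10⁻⁴ − 5.1×10⁻⁵ = 6.91×10⁻⁴ /K; ΔT = 39.17 K
ΔV = 40.9 × 6.91×10⁻⁴ × 39.17 = 1.11 L

1.11 L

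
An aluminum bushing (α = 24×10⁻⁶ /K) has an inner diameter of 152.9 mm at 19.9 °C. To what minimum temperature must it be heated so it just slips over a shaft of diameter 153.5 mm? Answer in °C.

Required Δd = 153.5 − 152.9 = 0.6 mm
Δd = αd₀ΔT ⇒ ΔT = Δd/(αd₀) = 0.6 / (24×10⁻⁶ × 152.9) = 163.51 K
T_min = 19.9 + 163.51 = 183.41 °C

T = 183 °C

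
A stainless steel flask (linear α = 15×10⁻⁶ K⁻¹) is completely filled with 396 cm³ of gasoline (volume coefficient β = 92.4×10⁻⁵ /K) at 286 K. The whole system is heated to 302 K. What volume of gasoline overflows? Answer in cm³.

The flask also expands: β_container ≈ 3α = 4.5×10⁻⁵ /K
Net overflow = V₀(β_liq − 3α_cont)ΔT
β − 3α = 9.24×10⁻⁴ − 4.5×10⁻⁵ = 8.79×10⁻⁴ /K; ΔT = 16 K
ΔV = 396 × 8.79×10⁻⁴ × 16 = 5.57 cm³

5.57 cm³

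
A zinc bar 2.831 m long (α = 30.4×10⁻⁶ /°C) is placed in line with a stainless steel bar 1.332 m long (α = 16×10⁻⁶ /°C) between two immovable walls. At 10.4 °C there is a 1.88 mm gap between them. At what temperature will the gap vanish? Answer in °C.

α₁L₁ = 8.60624×10⁻⁵ m/K, α₂L₂ = 2.1312×10⁻⁵ m/K → total 1.073744×10⁻⁴ m/K
ΔT = g/(α₁L₁+α₂L₂) = 1.88×10⁻³ / 1.073744×10⁻⁴ = 17.509 K
T = 10.4 + 17.509 = 27.909 °C

T = 27.9 °C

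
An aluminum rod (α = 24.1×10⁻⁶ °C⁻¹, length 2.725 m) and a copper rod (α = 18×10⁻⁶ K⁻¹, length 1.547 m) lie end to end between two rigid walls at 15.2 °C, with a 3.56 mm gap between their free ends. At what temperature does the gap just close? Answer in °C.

T = 53.3 °C

Gap closes when ΔL₁ + ΔL₂ = 3.56 mm = 3.56×10⁻³ m
(α₁L₁ + α₂L₂)ΔT = g
α₁L₁ + α₂L₂ = 24.1×10⁻⁶×2.725 + 18×10⁻⁶×1.547 = 9.35185×10⁻⁵ m/K
ΔT = 3.56×10⁻³ / 9.35185×10⁻⁵ = 38.067 K
T = 15.2 + 38.067 = 53.267 °C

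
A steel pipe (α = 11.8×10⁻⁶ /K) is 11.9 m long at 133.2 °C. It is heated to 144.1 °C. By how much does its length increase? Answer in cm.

|ΔT| = |144.1 − 133.2| = 10.9 K
ΔL = αL₀ΔT = (11.8×10⁻⁶)(11.9)(10.9) = 1.53×10⁻³ m

ΔL = 0.153 cm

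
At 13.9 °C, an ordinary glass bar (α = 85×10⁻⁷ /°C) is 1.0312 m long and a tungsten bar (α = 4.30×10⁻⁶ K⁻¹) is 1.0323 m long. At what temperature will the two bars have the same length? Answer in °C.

L₁(1 + α₁ΔT) = L₂(1 + α₂ΔT) ⇒ ΔT = (L₂ − L₁)/(α₁L₁ − α₂L₂)
L₂ − L₁ = 1.0323 − 1.0312 = 1.10×10⁻³ m
α₁L₁ − α₂L₂ = 85×10⁻⁷×1.0312 − 4.30×10⁻⁶×1.0323 = 4.32631×10⁻⁶ m/K
ΔT = 1.10×10⁻³ / 4.32631×10⁻⁶ = 254.258 K
T = 13.9 + 254.258 = 268.158 °C

T = 268.2 °C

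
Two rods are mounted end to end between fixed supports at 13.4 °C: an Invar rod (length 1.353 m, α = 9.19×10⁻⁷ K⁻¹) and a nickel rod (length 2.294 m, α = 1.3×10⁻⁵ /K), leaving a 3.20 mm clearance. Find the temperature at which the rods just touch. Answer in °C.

Gap closes when ΔL₁ + ΔL₂ = 3.20 mm = 3.20×10⁻³ m
(α₁L₁ + α₂L₂)ΔT = g
α₁L₁ + α₂L₂ = 9.19×10⁻⁷×1.353 + 1.3×10⁻⁵×2.294 = 3.1065407×10⁻⁵ m/K
ΔT = 3.20×10⁻³ / 3.1065407×10⁻⁵ = 103.01 K
T = 13.4 + 103.01 = 116.41 °C

T = 116 °C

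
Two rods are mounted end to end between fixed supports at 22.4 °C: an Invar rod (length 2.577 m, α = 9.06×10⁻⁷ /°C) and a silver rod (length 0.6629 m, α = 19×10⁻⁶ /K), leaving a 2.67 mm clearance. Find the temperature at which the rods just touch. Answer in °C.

Gap closes when ΔL₁ + ΔL₂ = 2.67 mm = 2.67×10⁻³ m
(α₁L₁ + α₂L₂)ΔT = g
α₁L₁ + α₂L₂ = 9.06×10⁻⁷×2.577 + 19×10⁻⁶×0.6629 = 1.4929862×10⁻⁵ m/K
ΔT = 2.67×10⁻³ / 1.4929862×10⁻⁵ = 178.84 K
T = 22.4 + 178.84 = 201.24 °C

T = 201 °C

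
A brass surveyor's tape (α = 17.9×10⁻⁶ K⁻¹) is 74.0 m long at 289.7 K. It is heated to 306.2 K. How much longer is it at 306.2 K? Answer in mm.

ΔL = 21.9 mm

|ΔT| = |306.2 − 289.7| = 16.5 K
ΔL = αL₀ΔT = (17.9×10⁻⁶)(74.0)(16.5) = 2.19×10⁻² m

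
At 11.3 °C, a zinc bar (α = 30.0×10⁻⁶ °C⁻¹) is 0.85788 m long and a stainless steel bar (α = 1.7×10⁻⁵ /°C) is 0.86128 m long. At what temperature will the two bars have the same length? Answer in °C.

L₁(1 + α₁ΔT) = L₂(1 + α₂ΔT) ⇒ ΔT = (L₂ − L₁)/(α₁L₁ − α₂L₂)
L₂ − L₁ = 0.86128 − 0.85788 = 3.40×10⁻³ m
α₁L₁ − α₂L₂ = 30.0×10⁻⁶×0.85788 − 1.7×10⁻⁵×0.86128 = 1.109464×10⁻⁵ m/K
ΔT = 3.40×10⁻³ / 1.109464×10⁻⁵ = 306.454 K
T = 11.3 + 306.454 = 317.754 °C

T = 317.8 °C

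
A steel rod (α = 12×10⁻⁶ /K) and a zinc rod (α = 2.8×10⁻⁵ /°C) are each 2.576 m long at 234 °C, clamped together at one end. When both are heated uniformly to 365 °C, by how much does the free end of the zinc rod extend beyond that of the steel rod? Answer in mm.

5.40 mm

ΔT = 131 K
steel: ΔL = 12×10⁻⁶ × 2.576 m × 131 = 4.0495×10⁻³ m = 4.0495 mm
zinc: ΔL = 2.8×10⁻⁵ × 2.576 m × 131 = 9.4488×10⁻³ m = 9.4488 mm
difference = 9.4488 − 4.0495 = 5.3993 mm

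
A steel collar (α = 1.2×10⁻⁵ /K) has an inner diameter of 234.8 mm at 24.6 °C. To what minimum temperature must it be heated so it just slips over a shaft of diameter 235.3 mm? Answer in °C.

Required Δd = 235.3 − 234.8 = 0.5 mm
Δd = αd₀ΔT ⇒ ΔT = Δd/(αd₀) = 0.5 / (1.2×10⁻⁵ × 234.8) = 177.46 K
T_min = 24.6 + 177.46 = 202.06 °C

T = 202 °C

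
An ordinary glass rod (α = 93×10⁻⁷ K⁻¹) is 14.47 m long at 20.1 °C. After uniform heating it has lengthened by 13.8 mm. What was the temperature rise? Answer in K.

ΔT = 103 K

ΔL = αL₀ΔT ⇒ ΔT = ΔL / (αL₀)
ΔT = 13.8×10⁻³ m / (93×10⁻⁷ × 14.47 m) = 102.55 K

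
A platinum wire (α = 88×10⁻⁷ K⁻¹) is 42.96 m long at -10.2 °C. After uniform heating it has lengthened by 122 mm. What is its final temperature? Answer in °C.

ΔL = αL₀ΔT ⇒ ΔT = ΔL / (αL₀)
ΔT = 122×10⁻³ m / (88×10⁻⁷ × 42.96 m) = 322.71 K
T = -10.2 + 322.71 = 312.51 °C

T = 313 °C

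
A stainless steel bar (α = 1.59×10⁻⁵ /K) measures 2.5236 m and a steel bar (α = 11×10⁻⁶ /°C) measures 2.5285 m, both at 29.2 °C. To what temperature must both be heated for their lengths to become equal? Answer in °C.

Equal length when α₁L₁ΔT − α₂L₂ΔT = L₂ − L₁ = 4.90×10⁻³ m
α₁L₁ = 4.012524×10⁻⁵, α₂L₂ = 2.78135×10⁻⁵ → Δ(αL) = 1.231174×10⁻⁵ m/K
ΔT = 4.90×10⁻³ / 1.231174×10⁻⁵ = 397.994 K, so T = 29.2 + 397.994 = 427.194 °C

T = 427.2 °C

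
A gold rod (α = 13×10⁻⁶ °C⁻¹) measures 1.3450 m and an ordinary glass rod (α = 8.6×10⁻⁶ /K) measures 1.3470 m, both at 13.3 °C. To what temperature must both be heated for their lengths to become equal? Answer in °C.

Equal length when α₁L₁ΔT − α₂L₂ΔT = L₂ − L₁ = 2.00×10⁻³ m
α₁L₁ = 1.7485×10⁻⁵, α₂L₂ = 1.15842×10⁻⁵ → Δ(αL) = 5.9008×10⁻⁶ m/K
ΔT = 2.00×10⁻³ / 5.9008×10⁻⁶ = 338.937 K, so T = 13.3 + 338.937 = 352.237 °C

T = 352.2 °C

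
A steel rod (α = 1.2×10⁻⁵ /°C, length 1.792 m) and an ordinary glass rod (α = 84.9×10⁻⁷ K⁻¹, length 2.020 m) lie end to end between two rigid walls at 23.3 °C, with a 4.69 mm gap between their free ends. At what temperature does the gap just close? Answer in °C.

Gap closes when ΔL₁ + ΔL₂ = 4.69 mm = 4.69×10⁻³ m
(α₁L₁ + α₂L₂)ΔT = g
α₁L₁ + α₂L₂ = 1.2×10⁻⁵×1.792 + 84.9×10⁻⁷×2.020 = 3.86538×10⁻⁵ m/K
ΔT = 4.69×10⁻³ / 3.86538×10⁻⁵ = 121.33 K
T = 23.3 + 121.33 = 144.63 °C

T = 145 °C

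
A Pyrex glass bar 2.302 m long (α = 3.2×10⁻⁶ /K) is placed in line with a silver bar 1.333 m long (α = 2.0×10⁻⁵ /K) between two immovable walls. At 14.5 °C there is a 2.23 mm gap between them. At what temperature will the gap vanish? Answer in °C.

α₁L₁ = 7.3664×10⁻⁶ m/K, α₂L₂ = 2.666×10⁻⁵ m/K → total 3.40264×10⁻⁵ m/K
ΔT = g/(α₁L₁+α₂L₂) = 2.23×10⁻³ / 3.40264×10⁻⁵ = 65.537 K
T = 14.5 + 65.537 = 80.037 °C

T = 80.0 °C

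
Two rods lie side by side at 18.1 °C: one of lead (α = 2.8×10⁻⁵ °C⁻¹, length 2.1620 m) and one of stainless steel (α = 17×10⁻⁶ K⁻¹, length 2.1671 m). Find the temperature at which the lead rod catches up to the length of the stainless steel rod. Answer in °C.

T = 233.3 °C

L₁(1 + α₁ΔT) = L₂(1 + α₂ΔT) ⇒ ΔT = (L₂ − L₁)/(α₁L₁ − α₂L₂)
L₂ − L₁ = 2.1671 − 2.1620 = 5.10×10⁻³ m
α₁L₁ − α₂L₂ = 2.8×10⁻⁵×2.1620 − 17×10⁻⁶×2.1671 = 2.36953×10⁻⁵ m/K
ΔT = 5.10×10⁻³ / 2.36953×10⁻⁵ = 215.233 K
T = 18.1 + 215.233 = 233.333 °C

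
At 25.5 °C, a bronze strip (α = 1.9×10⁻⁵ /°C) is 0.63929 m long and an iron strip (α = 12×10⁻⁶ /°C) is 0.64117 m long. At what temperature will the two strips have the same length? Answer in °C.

T = 447.7 °C

L₁(1 + α₁ΔT) = L₂(1 + α₂ΔT) ⇒ ΔT = (L₂ − L₁)/(α₁L₁ − α₂L₂)
L₂ − L₁ = 0.64117 − 0.63929 = 1.88×10⁻³ m
α₁L₁ − α₂L₂ = 1.9×10⁻⁵×0.63929 − 12×10⁻⁶×0.64117 = 4.45247×10⁻⁶ m/K
ΔT = 1.88×10⁻³ / 4.45247×10⁻⁶ = 422.238 K
T = 25.5 + 422.238 = 447.738 °C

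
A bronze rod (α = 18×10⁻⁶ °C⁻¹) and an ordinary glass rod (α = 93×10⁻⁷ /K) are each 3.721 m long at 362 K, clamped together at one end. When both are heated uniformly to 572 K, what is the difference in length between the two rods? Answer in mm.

6.80 mm

ΔT = 210 K
bronze: ΔL = 18×10⁻⁶ × 3.721 m × 210 = 1.4065×10⁻² m = 14.065 mm
ordinary glass: ΔL = 93×10⁻⁷ × 3.721 m × 210 = 7.2671×10⁻³ m = 7.2671 mm
difference = 14.065 − 7.2671 = 6.7979 mm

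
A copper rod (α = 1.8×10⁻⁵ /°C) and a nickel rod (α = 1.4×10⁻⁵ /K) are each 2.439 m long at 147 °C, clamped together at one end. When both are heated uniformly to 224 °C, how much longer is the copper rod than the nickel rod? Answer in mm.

ΔT = 77 K
copper: ΔL = 1.8×10⁻⁵ × 2.439 m × 77 = 3.3805×10⁻³ m = 3.3805 mm
nickel: ΔL = 1.4×10⁻⁵ × 2.439 m × 77 = 2.6292×10⁻³ m = 2.6292 mm
difference = 3.3805 − 2.6292 = 0.7513 mm

0.751 mm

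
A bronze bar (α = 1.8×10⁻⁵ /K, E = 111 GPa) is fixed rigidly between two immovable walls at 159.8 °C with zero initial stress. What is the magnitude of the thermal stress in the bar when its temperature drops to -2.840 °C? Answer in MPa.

Fully constrained: the free strain ε = αΔT is blocked, so σ = Eε = EαΔT.
|ΔT| = 162.640 K
σ = 111×10⁹ × 1.8×10⁻⁵ × 162.640 = 3.25×10⁸ Pa

σ = 325 MPa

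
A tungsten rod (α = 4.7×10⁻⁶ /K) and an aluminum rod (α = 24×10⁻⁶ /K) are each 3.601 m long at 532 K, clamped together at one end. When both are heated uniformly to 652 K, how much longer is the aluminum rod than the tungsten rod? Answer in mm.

8.34 mm

ΔT = 120 K
tungsten: ΔL = 4.7×10⁻⁶ × 3.601 m × 120 = 2.0310×10⁻³ m = 2.0310 mm
aluminum: ΔL = 24×10⁻⁶ × 3.601 m × 120 = 1.0371×10⁻² m = 10.371 mm
difference = 10.371 − 2.0310 = 8.340 mm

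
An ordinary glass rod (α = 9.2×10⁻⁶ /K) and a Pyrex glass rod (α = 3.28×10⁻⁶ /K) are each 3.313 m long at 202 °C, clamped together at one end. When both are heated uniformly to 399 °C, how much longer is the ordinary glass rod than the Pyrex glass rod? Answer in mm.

ΔT = 197 K
ordinary glass: ΔL = 9.2×10⁻⁶ × 3.313 m × 197 = 6.0045×10⁻³ m = 6.0045 mm
Pyrex glass: ΔL = 3.28×10⁻⁶ × 3.313 m × 197 = 2.1407×10⁻³ m = 2.1407 mm
difference = 6.0045 − 2.1407 = 3.8638 mm

3.86 mm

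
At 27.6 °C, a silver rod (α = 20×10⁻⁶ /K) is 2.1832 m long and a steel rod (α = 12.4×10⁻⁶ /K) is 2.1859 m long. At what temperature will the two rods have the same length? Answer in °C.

L₁(1 + α₁ΔT) = L₂(1 + α₂ΔT) ⇒ ΔT = (L₂ − L₁)/(α₁L₁ − α₂L₂)
L₂ − L₁ = 2.1859 − 2.1832 = 2.70×10⁻³ m
α₁L₁ − α₂L₂ = 20×10⁻⁶×2.1832 − 12.4×10⁻⁶×2.1859 = 1.655884×10⁻⁵ m/K
ΔT = 2.70×10⁻³ / 1.655884×10⁻⁵ = 163.055 K
T = 27.6 + 163.055 = 190.655 °C

T = 190.7 °C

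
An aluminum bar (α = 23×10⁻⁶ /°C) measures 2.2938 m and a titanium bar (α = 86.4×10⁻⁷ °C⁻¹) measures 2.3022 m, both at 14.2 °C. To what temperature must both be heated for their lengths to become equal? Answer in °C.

T = 269.8 °C

L₁(1 + α₁ΔT) = L₂(1 + α₂ΔT) ⇒ ΔT = (L₂ − L₁)/(α₁L₁ − α₂L₂)
L₂ − L₁ = 2.3022 − 2.2938 = 8.40×10⁻³ m
α₁L₁ − α₂L₂ = 23×10⁻⁶×2.2938 − 86.4×10⁻⁷×2.3022 = 3.2866392×10⁻⁵ m/K
ΔT = 8.40×10⁻³ / 3.2866392×10⁻⁵ = 255.580 K
T = 14.2 + 255.580 = 269.780 °C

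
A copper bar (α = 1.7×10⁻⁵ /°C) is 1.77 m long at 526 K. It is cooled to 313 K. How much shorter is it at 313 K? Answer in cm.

|ΔT| = |313 − 526| = 213 K
ΔL = αL₀ΔT = (1.7×10⁻⁵)(1.77)(213) = 6.41×10⁻³ m

ΔL = 0.641 cm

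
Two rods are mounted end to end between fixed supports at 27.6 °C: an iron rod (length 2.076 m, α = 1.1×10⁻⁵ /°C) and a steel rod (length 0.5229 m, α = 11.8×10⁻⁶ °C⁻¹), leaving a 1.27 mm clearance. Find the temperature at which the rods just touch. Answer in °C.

Gap closes when ΔL₁ + ΔL₂ = 1.27 mm = 1.27×10⁻³ m
(α₁L₁ + α₂L₂)ΔT = g
α₁L₁ + α₂L₂ = 1.1×10⁻⁵×2.076 + 11.8×10⁻⁶×0.5229 = 2.900622×10⁻⁵ m/K
ΔT = 1.27×10⁻³ / 2.900622×10⁻⁵ = 43.784 K
T = 27.6 + 43.784 = 71.384 °C

T = 71.4 °C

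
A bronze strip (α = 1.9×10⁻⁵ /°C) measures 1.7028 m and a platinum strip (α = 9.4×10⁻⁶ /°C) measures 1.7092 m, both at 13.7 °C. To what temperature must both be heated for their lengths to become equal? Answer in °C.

T = 406.7 °C

Equal length when α₁L₁ΔT − α₂L₂ΔT = L₂ − L₁ = 6.40×10⁻³ m
α₁L₁ = 3.23532×10⁻⁵, α₂L₂ = 1.606648×10⁻⁵ → Δ(αL) = 1.628672×10⁻⁵ m/K
ΔT = 6.40×10⁻³ / 1.628672×10⁻⁵ = 392.958 K, so T = 13.7 + 392.958 = 406.658 °C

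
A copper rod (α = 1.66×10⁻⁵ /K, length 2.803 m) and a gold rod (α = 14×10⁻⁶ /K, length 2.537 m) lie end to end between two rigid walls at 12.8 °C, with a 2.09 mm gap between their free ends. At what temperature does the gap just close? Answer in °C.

Gap closes when ΔL₁ + ΔL₂ = 2.09 mm = 2.09×10⁻³ m
(α₁L₁ + α₂L₂)ΔT = g
α₁L₁ + α₂L₂ = 1.66×10⁻⁵×2.803 + 14×10⁻⁶×2.537 = 8.20478×10⁻⁵ m/K
ΔT = 2.09×10⁻³ / 8.20478×10⁻⁵ = 25.473 K
T = 12.8 + 25.473 = 38.273 °C

T = 38.3 °C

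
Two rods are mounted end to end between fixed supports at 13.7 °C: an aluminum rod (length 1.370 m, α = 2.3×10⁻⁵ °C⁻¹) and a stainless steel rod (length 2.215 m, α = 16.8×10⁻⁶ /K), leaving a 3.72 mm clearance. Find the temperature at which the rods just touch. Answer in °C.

T = 67.8 °C

α₁L₁ = 3.151×10⁻⁵ m/K, α₂L₂ = 3.7212×10⁻⁵ m/K → total 6.8722×10⁻⁵ m/K
ΔT = g/(α₁L₁+α₂L₂) = 3.72×10⁻³ / 6.8722×10⁻⁵ = 54.131 K
T = 13.7 + 54.131 = 67.831 °C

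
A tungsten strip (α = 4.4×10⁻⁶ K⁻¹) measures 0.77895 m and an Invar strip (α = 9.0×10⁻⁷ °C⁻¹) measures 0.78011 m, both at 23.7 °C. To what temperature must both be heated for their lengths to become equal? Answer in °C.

Equal length when α₁L₁ΔT − α₂L₂ΔT = L₂ − L₁ = 1.16×10⁻³ m
α₁L₁ = 3.42738×10⁻⁶, α₂L₂ = 7.02099×10⁻⁷ → Δ(αL) = 2.725281×10⁻⁶ m/K
ΔT = 1.16×10⁻³ / 2.725281×10⁻⁶ = 425.644 K, so T = 23.7 + 425.644 = 449.344 °C

T = 449.3 °C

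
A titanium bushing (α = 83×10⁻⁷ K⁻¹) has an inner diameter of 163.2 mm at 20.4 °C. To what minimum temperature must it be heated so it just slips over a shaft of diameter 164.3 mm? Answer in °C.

Required Δd = 164.3 − 163.2 = 1.1 mm
Δd = αd₀ΔT ⇒ ΔT = Δd/(αd₀) = 1.1 / (83×10⁻⁷ × 163.2) = 812.07 K
T_min = 20.4 + 812.07 = 832.47 °C

T = 832 °C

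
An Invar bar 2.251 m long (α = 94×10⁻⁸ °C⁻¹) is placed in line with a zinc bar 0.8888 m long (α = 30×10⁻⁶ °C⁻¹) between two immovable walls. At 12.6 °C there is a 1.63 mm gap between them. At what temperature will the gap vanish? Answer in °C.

T = 69.2 °C

α₁L₁ = 2.11594×10⁻⁶ m/K, α₂L₂ = 2.6664×10⁻⁵ m/K → total 2.877994×10⁻⁵ m/K
ΔT = g/(α₁L₁+α₂L₂) = 1.63×10⁻³ / 2.877994×10⁻⁵ = 56.637 K
T = 12.6 + 56.637 = 69.237 °C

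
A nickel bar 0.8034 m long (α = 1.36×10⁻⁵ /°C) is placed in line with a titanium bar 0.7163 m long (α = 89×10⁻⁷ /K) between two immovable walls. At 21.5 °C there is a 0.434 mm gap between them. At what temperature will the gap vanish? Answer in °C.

Gap closes when ΔL₁ + ΔL₂ = 0.434 mm = 4.34×10⁻⁴ m
(α₁L₁ + α₂L₂)ΔT = g
α₁L₁ + α₂L₂ = 1.36×10⁻⁵×0.8034 + 89×10⁻⁷×0.7163 = 1.730131×10⁻⁵ m/K
ΔT = 4.34×10⁻⁴ / 1.730131×10⁻⁵ = 25.085 K
T = 21.5 + 25.085 = 46.585 °C

T = 46.6 °C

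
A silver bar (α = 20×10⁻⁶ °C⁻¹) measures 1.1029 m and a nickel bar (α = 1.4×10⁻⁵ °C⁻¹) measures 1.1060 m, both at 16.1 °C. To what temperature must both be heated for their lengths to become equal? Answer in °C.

L₁(1 + α₁ΔT) = L₂(1 + α₂ΔT) ⇒ ΔT = (L₂ − L₁)/(α₁L₁ − α₂L₂)
L₂ − L₁ = 1.1060 − 1.1029 = 3.10×10⁻³ m
α₁L₁ − α₂L₂ = 20×10⁻⁶×1.1029 − 1.4×10⁻⁵×1.1060 = 6.574×10⁻⁶ m/K
ΔT = 3.10×10⁻³ / 6.574×10⁻⁶ = 471.555 K
T = 16.1 + 471.555 = 487.655 °C

T = 487.7 °C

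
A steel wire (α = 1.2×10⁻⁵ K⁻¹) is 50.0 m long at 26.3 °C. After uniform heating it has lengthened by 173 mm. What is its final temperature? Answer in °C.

T = 315 °C

ΔL = αL₀ΔT ⇒ ΔT = ΔL / (αL₀)
ΔT = 173×10⁻³ m / (1.2×10⁻⁵ × 50.0 m) = 288.33 K
T = 26.3 + 288.33 = 314.63 °C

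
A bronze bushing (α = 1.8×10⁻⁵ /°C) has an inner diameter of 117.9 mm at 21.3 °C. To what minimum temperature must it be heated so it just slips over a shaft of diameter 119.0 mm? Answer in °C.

T = 540 °C

Required Δd = 119.0 − 117.9 = 1.1 mm
Δd = αd₀ΔT ⇒ ΔT = Δd/(αd₀) = 1.1 / (1.8×10⁻⁵ × 117.9) = 518.33 K
T_min = 21.3 + 518.33 = 539.63 °C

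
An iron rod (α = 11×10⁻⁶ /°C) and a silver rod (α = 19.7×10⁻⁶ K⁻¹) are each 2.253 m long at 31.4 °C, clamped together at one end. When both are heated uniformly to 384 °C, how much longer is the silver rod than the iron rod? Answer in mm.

6.91 mm

ΔT = 352.6 K
iron: ΔL = 11×10⁻⁶ × 2.253 m × 352.6 = 8.7385×10⁻³ m = 8.7385 mm
silver: ΔL = 19.7×10⁻⁶ × 2.253 m × 352.6 = 1.5650×10⁻² m = 15.650 mm
difference = 15.650 − 8.7385 = 6.9115 mm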